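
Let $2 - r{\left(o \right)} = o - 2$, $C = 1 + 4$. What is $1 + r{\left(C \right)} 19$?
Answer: $-18$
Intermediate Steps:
$C = 5$
$r{\left(o \right)} = 4 - o$ ($r{\left(o \right)} = 2 - \left(o - 2\right) = 2 - \left(-2 + o\right) = 4 - o$)
$1 + r{\left(C \right)} 19 = 1 + \left(4 - 5\right) 19 = 1 - 19 = -18$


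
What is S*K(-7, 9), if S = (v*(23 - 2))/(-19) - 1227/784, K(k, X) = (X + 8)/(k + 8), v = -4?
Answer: 723231/14896 ≈ 48.552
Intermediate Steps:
K(k, X) = (8 + X)/(8 + k)
S = 42543/14896 (S = -4*(23 - 2)/(-19) - 1227/784 = -4*21*(-1/19) - 1227*1/784 = -84*(-1/19) - 1227/784 = 84/19 - 1227/784 = 42543/14896 ≈ 2.8560)
S*K(-7, 9) = 42543*((8 + 9)/(8 - 7))/14896 = 42543*(17/1)/14896 = 42543*(1*17)/14896 = (42543/14896)*17 = 723231/14896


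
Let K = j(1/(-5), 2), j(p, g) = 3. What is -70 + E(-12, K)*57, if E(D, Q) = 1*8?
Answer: 386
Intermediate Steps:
K = 3
E(D, Q) = 8
-70 + E(-12, K)*57 = -70 + 8*57 = -70 + 456 = 386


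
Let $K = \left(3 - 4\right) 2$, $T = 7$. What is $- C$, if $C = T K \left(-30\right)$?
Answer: $-420$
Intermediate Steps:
$K = -2$ ($K = \left(-1\right) 2 = -2$)
$C = 420$ ($C = 7 \left(-2\right) \left(-30\right) = \left(-14\right) \left(-30\right) = 420$)
$- C = \left(-1\right) 420 = -420$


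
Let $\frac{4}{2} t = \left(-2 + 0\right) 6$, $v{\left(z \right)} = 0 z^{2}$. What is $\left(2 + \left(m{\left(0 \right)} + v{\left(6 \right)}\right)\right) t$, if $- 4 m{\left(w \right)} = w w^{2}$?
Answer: $-12$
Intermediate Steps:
$v{\left(z \right)} = 0$
$m{\left(w \right)} = - \frac{w^{3}}{4}$ ($m{\left(w \right)} = - \frac{w w^{2}}{4} = - \frac{w^{3}}{4}$)
$t = -6$ ($t = \frac{\left(-2 + 0\right) 6}{2} = \frac{\left(-2\right) 6}{2} = \frac{1}{2} \left(-12\right) = -6$)
$\left(2 + \left(m{\left(0 \right)} + v{\left(6 \right)}\right)\right) t = \left(2 + \left(- \frac{0^{3}}{4} + 0\right)\right) \left(-6\right) = \left(2 + \left(\left(- \frac{1}{4}\right) 0 + 0\right)\right) \left(-6\right) = \left(2 + \left(0 + 0\right)\right) \left(-6\right) = \left(2 + 0\right) \left(-6\right) = 2 \left(-6\right) = -12$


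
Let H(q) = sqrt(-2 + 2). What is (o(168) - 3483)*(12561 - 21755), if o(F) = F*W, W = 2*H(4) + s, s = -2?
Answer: 35111886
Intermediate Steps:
H(q) = 0 (H(q) = sqrt(0) = 0)
W = -2 (W = 2*0 - 2 = 0 - 2 = -2)
o(F) = -2*F (o(F) = F*(-2) = -2*F)
(o(168) - 3483)*(12561 - 21755) = (-2*168 - 3483)*(12561 - 21755) = (-336 - 3483)*(-9194) = -3819*(-9194) = 35111886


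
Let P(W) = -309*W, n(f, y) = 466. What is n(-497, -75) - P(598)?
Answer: 185248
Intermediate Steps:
n(-497, -75) - P(598) = 466 - (-309)*598 = 466 - 1*(-184782) = 466 + 184782 = 185248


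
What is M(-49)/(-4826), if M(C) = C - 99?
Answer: 74/2413 ≈ 0.030667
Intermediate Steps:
M(C) = -99 + C
M(-49)/(-4826) = (-99 - 49)/(-4826) = -148*(-1/4826) = 74/2413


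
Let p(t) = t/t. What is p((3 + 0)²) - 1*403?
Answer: -402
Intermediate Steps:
p(t) = 1
p((3 + 0)²) - 1*403 = 1 - 1*403 = 1 - 403 = -402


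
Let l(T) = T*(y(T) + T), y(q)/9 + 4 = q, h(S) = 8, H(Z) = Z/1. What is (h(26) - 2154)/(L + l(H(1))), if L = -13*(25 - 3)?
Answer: 1073/156 ≈ 6.8782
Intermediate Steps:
H(Z) = Z (H(Z) = Z*1 = Z)
y(q) = -36 + 9*q
l(T) = T*(-36 + 10*T) (l(T) = T*((-36 + 9*T) + T) = T*(-36 + 10*T))
L = -286 (L = -13*22 = -286)
(h(26) - 2154)/(L + l(H(1))) = (8 - 2154)/(-286 + 2*1*(-18 + 5*1)) = -2146/(-286 + 2*1*(-18 + 5)) = -2146/(-286 + 2*1*(-13)) = -2146/(-286 - 26) = -2146/(-312) = -2146*(-1/312) = 1073/156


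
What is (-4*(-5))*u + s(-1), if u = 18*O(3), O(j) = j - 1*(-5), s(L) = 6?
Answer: 2886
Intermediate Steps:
O(j) = 5 + j (O(j) = j + 5 = 5 + j)
u = 144 (u = 18*(5 + 3) = 18*8 = 144)
(-4*(-5))*u + s(-1) = -4*(-5)*144 + 6 = 20*144 + 6 = 2880 + 6 = 2886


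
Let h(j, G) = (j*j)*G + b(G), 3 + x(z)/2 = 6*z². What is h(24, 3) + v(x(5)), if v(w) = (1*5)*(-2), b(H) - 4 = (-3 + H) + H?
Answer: 1725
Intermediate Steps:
x(z) = -6 + 12*z² (x(z) = -6 + 2*(6*z²) = -6 + 12*z²)
b(H) = 1 + 2*H (b(H) = 4 + ((-3 + H) + H) = 4 + (-3 + 2*H) = 1 + 2*H)
h(j, G) = 1 + 2*G + G*j² (h(j, G) = (j*j)*G + (1 + 2*G) = j²*G + (1 + 2*G) = G*j² + (1 + 2*G) = 1 + 2*G + G*j²)
v(w) = -10 (v(w) = 5*(-2) = -10)
h(24, 3) + v(x(5)) = (1 + 2*3 + 3*24²) - 10 = (1 + 6 + 3*576) - 10 = (1 + 6 + 1728) - 10 = 1735 - 10 = 1725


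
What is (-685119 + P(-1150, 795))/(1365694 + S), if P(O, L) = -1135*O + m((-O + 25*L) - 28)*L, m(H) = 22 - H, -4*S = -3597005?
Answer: -64219976/9059781 ≈ -7.0885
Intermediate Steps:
S = 3597005/4 (S = -¼*(-3597005) = 3597005/4 ≈ 8.9925e+5)
P(O, L) = -1135*O + L*(50 + O - 25*L) (P(O, L) = -1135*O + (22 - ((-O + 25*L) - 28))*L = -1135*O + (22 - (-28 - O + 25*L))*L = -1135*O + (22 + (28 + O - 25*L))*L = -1135*O + (50 + O - 25*L)*L = -1135*O + L*(50 + O - 25*L))
(-685119 + P(-1150, 795))/(1365694 + S) = (-685119 + (-1135*(-1150) + 795*(50 - 1150 - 25*795)))/(1365694 + 3597005/4) = (-685119 + (1305250 + 795*(50 - 1150 - 19875)))/(9059781/4) = (-685119 + (1305250 + 795*(-20975)))*(4/9059781) = (-685119 + (1305250 - 16675125))*(4/9059781) = (-685119 - 15369875)*(4/9059781) = -16054994*4/9059781 = -64219976/9059781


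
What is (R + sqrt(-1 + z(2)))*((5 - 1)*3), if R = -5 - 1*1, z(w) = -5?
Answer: -72 + 12*I*sqrt(6) ≈ -72.0 + 29.394*I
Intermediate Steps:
R = -6 (R = -5 - 1 = -6)
(R + sqrt(-1 + z(2)))*((5 - 1)*3) = (-6 + sqrt(-1 - 5))*((5 - 1)*3) = (-6 + sqrt(-6))*(4*3) = (-6 + I*sqrt(6))*12 = -72 + 12*I*sqrt(6)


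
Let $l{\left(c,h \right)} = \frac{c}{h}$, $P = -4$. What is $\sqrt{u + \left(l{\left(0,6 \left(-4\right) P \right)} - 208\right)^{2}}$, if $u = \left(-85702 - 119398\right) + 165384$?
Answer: $2 \sqrt{887} \approx 59.565$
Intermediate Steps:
$u = -39716$ ($u = -205100 + 165384 = -39716$)
$\sqrt{u + \left(l{\left(0,6 \left(-4\right) P \right)} - 208\right)^{2}} = \sqrt{-39716 + \left(\frac{0}{6 \left(-4\right) \left(-4\right)} - 208\right)^{2}} = \sqrt{-39716 + \left(\frac{0}{\left(-24\right) \left(-4\right)} - 208\right)^{2}} = \sqrt{-39716 + \left(\frac{0}{96} - 208\right)^{2}} = \sqrt{-39716 + \left(0 \cdot \frac{1}{96} - 208\right)^{2}} = \sqrt{-39716 + \left(0 - 208\right)^{2}} = \sqrt{-39716 + \left(-208\right)^{2}} = \sqrt{-39716 + 43264} = \sqrt{3548} = 2 \sqrt{887}$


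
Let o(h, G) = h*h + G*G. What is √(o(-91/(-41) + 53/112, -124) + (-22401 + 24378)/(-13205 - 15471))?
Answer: √16671208884485234921/32920048 ≈ 124.03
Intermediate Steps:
o(h, G) = G² + h² (o(h, G) = h² + G² = G² + h²)
√(o(-91/(-41) + 53/112, -124) + (-22401 + 24378)/(-13205 - 15471)) = √(((-124)² + (-91/(-41) + 53/112)²) + (-22401 + 24378)/(-13205 - 15471)) = √((15376 + (-91*(-1/41) + 53*(1/112))²) + 1977/(-28676)) = √((15376 + (91/41 + 53/112)²) + 1977*(-1/28676)) = √((15376 + (12365/4592)²) - 1977/28676) = √((15376 + 152893225/21086464) - 1977/28676) = √(324378363689/21086464 - 1977/28676) = √(2325458067301609/151168860416) = √16671208884485234921/32920048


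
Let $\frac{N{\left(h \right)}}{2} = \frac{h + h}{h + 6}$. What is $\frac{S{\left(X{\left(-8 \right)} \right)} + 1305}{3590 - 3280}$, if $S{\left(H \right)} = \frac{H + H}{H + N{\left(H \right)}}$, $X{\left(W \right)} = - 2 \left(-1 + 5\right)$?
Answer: $\frac{1303}{310} \approx 4.2032$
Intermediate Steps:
$N{\left(h \right)} = \frac{4 h}{6 + h}$ ($N{\left(h \right)} = 2 \frac{h + h}{h + 6} = 2 \frac{2 h}{6 + h} = \frac{4 h}{6 + h}$)
$X{\left(W \right)} = -8$ ($X{\left(W \right)} = \left(-2\right) 4 = -8$)
$S{\left(H \right)} = \frac{2 H}{H + \frac{4 H}{6 + H}}$ ($S{\left(H \right)} = \frac{H + H}{H + \frac{4 H}{6 + H}} = \frac{2 H}{H + \frac{4 H}{6 + H}}$)
$\frac{S{\left(X{\left(-8 \right)} \right)} + 1305}{3590 - 3280} = \frac{\frac{2 \left(6 - 8\right)}{10 - 8} + 1305}{3590 - 3280} = \frac{2 \cdot \frac{1}{2} \left(-2\right) + 1305}{310} = \left(2 \cdot \frac{1}{2} \left(-2\right) + 1305\right) \frac{1}{310} = \left(-2 + 1305\right) \frac{1}{310} = 1303 \cdot \frac{1}{310} = \frac{1303}{310}$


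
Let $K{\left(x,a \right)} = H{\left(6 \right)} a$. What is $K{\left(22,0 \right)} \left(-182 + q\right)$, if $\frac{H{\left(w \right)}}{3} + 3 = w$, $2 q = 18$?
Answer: $0$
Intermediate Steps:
$q = 9$ ($q = \frac{1}{2} \cdot 18 = 9$)
$H{\left(w \right)} = -9 + 3 w$
$K{\left(x,a \right)} = 9 a$ ($K{\left(x,a \right)} = \left(-9 + 3 \cdot 6\right) a = \left(-9 + 18\right) a = 9 a$)
$K{\left(22,0 \right)} \left(-182 + q\right) = 9 \cdot 0 \left(-182 + 9\right) = 0 \left(-173\right) = 0$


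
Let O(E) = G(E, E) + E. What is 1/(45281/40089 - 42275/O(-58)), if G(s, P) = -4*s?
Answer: -775054/187431509 ≈ -0.0041351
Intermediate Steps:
O(E) = -3*E (O(E) = -4*E + E = -3*E)
1/(45281/40089 - 42275/O(-58)) = 1/(45281/40089 - 42275/((-3*(-58)))) = 1/(45281*(1/40089) - 42275/174) = 1/(45281/40089 - 42275*1/174) = 1/(45281/40089 - 42275/174) = 1/(-187431509/775054) = -775054/187431509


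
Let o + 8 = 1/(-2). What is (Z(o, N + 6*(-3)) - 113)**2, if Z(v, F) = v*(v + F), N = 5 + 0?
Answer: 77841/16 ≈ 4865.1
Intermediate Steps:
o = -17/2 (o = -8 + 1/(-2) = -8 - 1/2 = -17/2 ≈ -8.5000)
N = 5
Z(v, F) = v*(F + v)
(Z(o, N + 6*(-3)) - 113)**2 = (-17*((5 + 6*(-3)) - 17/2)/2 - 113)**2 = (-17*((5 - 18) - 17/2)/2 - 113)**2 = (-17*(-13 - 17/2)/2 - 113)**2 = (-17/2*(-43/2) - 113)**2 = (731/4 - 113)**2 = (279/4)**2 = 77841/16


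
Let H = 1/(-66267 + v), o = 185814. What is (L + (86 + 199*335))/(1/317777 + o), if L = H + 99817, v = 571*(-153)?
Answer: 8131863170071903/9071454440038770 ≈ 0.89642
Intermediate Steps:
v = -87363
H = -1/153630 (H = 1/(-66267 - 87363) = 1/(-153630) = -1/153630 ≈ -6.5091e-6)
L = 15334885709/153630 (L = -1/153630 + 99817 = 15334885709/153630 ≈ 99817.)
(L + (86 + 199*335))/(1/317777 + o) = (15334885709/153630 + (86 + 199*335))/(1/317777 + 185814) = (15334885709/153630 + (86 + 66665))/(1/317777 + 185814) = (15334885709/153630 + 66751)/(59047415479/317777) = (25589841839/153630)*(317777/59047415479) = 8131863170071903/9071454440038770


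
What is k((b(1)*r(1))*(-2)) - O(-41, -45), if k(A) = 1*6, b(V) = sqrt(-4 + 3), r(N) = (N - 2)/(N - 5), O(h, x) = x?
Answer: 51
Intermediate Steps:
r(N) = (-2 + N)/(-5 + N)
b(V) = I (b(V) = sqrt(-1) = I)
k(A) = 6
k((b(1)*r(1))*(-2)) - O(-41, -45) = 6 - 1*(-45) = 6 + 45 = 51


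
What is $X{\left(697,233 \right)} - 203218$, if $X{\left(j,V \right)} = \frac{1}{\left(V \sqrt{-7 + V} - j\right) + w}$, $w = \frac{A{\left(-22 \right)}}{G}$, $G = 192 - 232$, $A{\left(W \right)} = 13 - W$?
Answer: $- \frac{153239826409462}{754066207} + \frac{14912 \sqrt{226}}{754066207} \approx -2.0322 \cdot 10^{5}$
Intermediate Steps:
$G = -40$
$w = - \frac{7}{8}$ ($w = \frac{13 - -22}{-40} = \left(13 + 22\right) \left(- \frac{1}{40}\right) = 35 \left(- \frac{1}{40}\right) = - \frac{7}{8} \approx -0.875$)
$X{\left(j,V \right)} = \frac{1}{- \frac{7}{8} - j + V \sqrt{-7 + V}}$ ($X{\left(j,V \right)} = \frac{1}{\left(V \sqrt{-7 + V} - j\right) - \frac{7}{8}} = \frac{1}{\left(- j + V \sqrt{-7 + V}\right) - \frac{7}{8}} = \frac{1}{- \frac{7}{8} - j + V \sqrt{-7 + V}}$)
$X{\left(697,233 \right)} - 203218 = - \frac{8}{7 + 8 \cdot 697 - 1864 \sqrt{-7 + 233}} - 203218 = - \frac{8}{7 + 5576 - 1864 \sqrt{226}} - 203218 = - \frac{8}{5583 - 1864 \sqrt{226}} - 203218 = -203218 - \frac{8}{5583 - 1864 \sqrt{226}}$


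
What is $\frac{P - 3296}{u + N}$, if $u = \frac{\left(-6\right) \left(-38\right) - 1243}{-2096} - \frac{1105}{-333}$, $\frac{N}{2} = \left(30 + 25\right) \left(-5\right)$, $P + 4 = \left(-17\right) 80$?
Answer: $\frac{650506176}{76245665} \approx 8.5317$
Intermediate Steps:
$P = -1364$ ($P = -4 - 1360 = -1364$)
$N = -550$ ($N = 2 \left(30 + 25\right) \left(-5\right) = 2 \cdot 55 \left(-5\right) = 2 \left(-275\right) = -550$)
$u = \frac{2654075}{697968}$ ($u = \left(228 - 1243\right) \left(- \frac{1}{2096}\right) - - \frac{1105}{333} = \left(-1015\right) \left(- \frac{1}{2096}\right) + \frac{1105}{333} = \frac{1015}{2096} + \frac{1105}{333} = \frac{2654075}{697968} \approx 3.8026$)
$\frac{P - 3296}{u + N} = \frac{-1364 - 3296}{\frac{2654075}{697968} - 550} = - \frac{4660}{- \frac{381228325}{697968}} = \left(-4660\right) \left(- \frac{697968}{381228325}\right) = \frac{650506176}{76245665}$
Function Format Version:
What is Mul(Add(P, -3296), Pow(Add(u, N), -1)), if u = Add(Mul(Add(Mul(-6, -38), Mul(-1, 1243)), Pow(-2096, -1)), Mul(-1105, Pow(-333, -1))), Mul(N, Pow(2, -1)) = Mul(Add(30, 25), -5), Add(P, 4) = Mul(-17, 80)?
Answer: Rational(650506176, 76245665) ≈ 8.5317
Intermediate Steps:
P = -1364 (P = Add(-4, Mul(-17, 80)) = Add(-4, -1360) = -1364)
N = -550 (N = Mul(2, Mul(Add(30, 25), -5)) = Mul(2, Mul(55, -5)) = Mul(2, -275) = -550)
u = Rational(2654075, 697968) (u = Add(Mul(Add(228, -1243), Rational(-1, 2096)), Mul(-1105, Rational(-1, 333))) = Add(Mul(-1015, Rational(-1, 2096)), Rational(1105, 333)) = Add(Rational(1015, 2096), Rational(1105, 333)) = Rational(2654075, 697968) ≈ 3.8026)
Mul(Add(P, -3296), Pow(Add(u, N), -1)) = Mul(Add(-1364, -3296), Pow(Add(Rational(2654075, 697968), -550), -1)) = Mul(-4660, Pow(Rational(-381228325, 697968), -1)) = Mul(-4660, Rational(-697968, 381228325)) = Rational(650506176, 76245665)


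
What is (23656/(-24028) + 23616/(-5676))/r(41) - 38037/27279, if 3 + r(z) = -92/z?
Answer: -2295181383661/5554748798445 ≈ -0.41319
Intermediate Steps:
r(z) = -3 - 92/z
(23656/(-24028) + 23616/(-5676))/r(41) - 38037/27279 = (23656/(-24028) + 23616/(-5676))/(-3 - 92/41) - 38037/27279 = (23656*(-1/24028) + 23616*(-1/5676))/(-3 - 92*1/41) - 38037*1/27279 = (-5914/6007 - 1968/473)/(-3 - 92/41) - 12679/9093 = -14619098/(2841311*(-215/41)) - 12679/9093 = -14619098/2841311*(-41/215) - 12679/9093 = 599383018/610881865 - 12679/9093 = -2295181383661/5554748798445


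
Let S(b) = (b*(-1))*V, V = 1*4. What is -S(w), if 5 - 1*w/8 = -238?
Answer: 7776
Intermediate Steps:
V = 4
w = 1944 (w = 40 - 8*(-238) = 40 + 1904 = 1944)
S(b) = -4*b (S(b) = (b*(-1))*4 = -b*4 = -4*b)
-S(w) = -(-4)*1944 = -1*(-7776) = 7776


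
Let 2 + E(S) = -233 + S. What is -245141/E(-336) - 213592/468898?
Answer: 57412081793/133870379 ≈ 428.86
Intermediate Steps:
E(S) = -235 + S (E(S) = -2 + (-233 + S) = -235 + S)
-245141/E(-336) - 213592/468898 = -245141/(-235 - 336) - 213592/468898 = -245141/(-571) - 213592*1/468898 = -245141*(-1/571) - 106796/234449 = 245141/571 - 106796/234449 = 57412081793/133870379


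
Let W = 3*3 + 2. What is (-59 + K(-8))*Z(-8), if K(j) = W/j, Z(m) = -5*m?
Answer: -2415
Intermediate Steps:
W = 11 (W = 9 + 2 = 11)
K(j) = 11/j
(-59 + K(-8))*Z(-8) = (-59 + 11/(-8))*(-5*(-8)) = (-59 + 11*(-⅛))*40 = (-59 - 11/8)*40 = -483/8*40 = -2415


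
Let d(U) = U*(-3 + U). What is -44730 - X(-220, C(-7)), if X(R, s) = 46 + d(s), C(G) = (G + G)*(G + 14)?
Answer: -54674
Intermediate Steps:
C(G) = 2*G*(14 + G) (C(G) = (2*G)*(14 + G) = 2*G*(14 + G))
X(R, s) = 46 + s*(-3 + s)
-44730 - X(-220, C(-7)) = -44730 - (46 + (2*(-7)*(14 - 7))*(-3 + 2*(-7)*(14 - 7))) = -44730 - (46 + (2*(-7)*7)*(-3 + 2*(-7)*7)) = -44730 - (46 - 98*(-3 - 98)) = -44730 - (46 - 98*(-101)) = -44730 - (46 + 9898) = -44730 - 1*9944 = -44730 - 9944 = -54674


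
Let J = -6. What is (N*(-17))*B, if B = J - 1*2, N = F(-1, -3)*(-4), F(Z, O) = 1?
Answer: -544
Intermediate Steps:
N = -4 (N = 1*(-4) = -4)
B = -8 (B = -6 - 1*2 = -6 - 2 = -8)
(N*(-17))*B = -4*(-17)*(-8) = 68*(-8) = -544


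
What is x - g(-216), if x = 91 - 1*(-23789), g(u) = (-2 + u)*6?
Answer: 25188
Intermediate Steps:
g(u) = -12 + 6*u
x = 23880 (x = 91 + 23789 = 23880)
x - g(-216) = 23880 - (-12 + 6*(-216)) = 23880 - (-12 - 1296) = 23880 - 1*(-1308) = 23880 + 1308 = 25188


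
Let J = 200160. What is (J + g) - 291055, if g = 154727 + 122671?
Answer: 186503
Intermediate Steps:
g = 277398
(J + g) - 291055 = (200160 + 277398) - 291055 = 477558 - 291055 = 186503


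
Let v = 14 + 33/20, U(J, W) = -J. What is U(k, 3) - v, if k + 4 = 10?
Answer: -433/20 ≈ -21.650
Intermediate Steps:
k = 6 (k = -4 + 10 = 6)
v = 313/20 (v = 14 + 33*(1/20) = 14 + 33/20 = 313/20 ≈ 15.650)
U(k, 3) - v = -1*6 - 1*313/20 = -6 - 313/20 = -433/20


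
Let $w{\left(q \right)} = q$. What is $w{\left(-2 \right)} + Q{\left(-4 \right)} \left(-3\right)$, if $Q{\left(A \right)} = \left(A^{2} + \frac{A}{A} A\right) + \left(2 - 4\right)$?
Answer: $-32$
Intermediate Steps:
$Q{\left(A \right)} = -2 + A + A^{2}$ ($Q{\left(A \right)} = \left(A^{2} + 1 A\right) + \left(2 - 4\right) = \left(A^{2} + A\right) - 2 = \left(A + A^{2}\right) - 2 = -2 + A + A^{2}$)
$w{\left(-2 \right)} + Q{\left(-4 \right)} \left(-3\right) = -2 + \left(-2 - 4 + \left(-4\right)^{2}\right) \left(-3\right) = -2 + \left(-2 - 4 + 16\right) \left(-3\right) = -2 + 10 \left(-3\right) = -2 - 30 = -32$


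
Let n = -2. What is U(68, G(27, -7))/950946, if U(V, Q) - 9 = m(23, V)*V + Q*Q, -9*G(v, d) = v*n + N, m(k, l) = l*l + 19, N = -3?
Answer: 83587/251721 ≈ 0.33206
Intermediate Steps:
m(k, l) = 19 + l² (m(k, l) = l² + 19 = 19 + l²)
G(v, d) = ⅓ + 2*v/9 (G(v, d) = -(v*(-2) - 3)/9 = -(-2*v - 3)/9 = -(-3 - 2*v)/9 = ⅓ + 2*v/9)
U(V, Q) = 9 + Q² + V*(19 + V²) (U(V, Q) = 9 + ((19 + V²)*V + Q*Q) = 9 + (V*(19 + V²) + Q²) = 9 + (Q² + V*(19 + V²)) = 9 + Q² + V*(19 + V²))
U(68, G(27, -7))/950946 = (9 + (⅓ + (2/9)*27)² + 68*(19 + 68²))/950946 = (9 + (⅓ + 6)² + 68*(19 + 4624))*(1/950946) = (9 + (19/3)² + 68*4643)*(1/950946) = (9 + 361/9 + 315724)*(1/950946) = (2841958/9)*(1/950946) = 83587/251721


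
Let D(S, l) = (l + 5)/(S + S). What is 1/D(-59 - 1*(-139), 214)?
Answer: 160/219 ≈ 0.73059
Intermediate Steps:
D(S, l) = (5 + l)/(2*S) (D(S, l) = (5 + l)/((2*S)) = (5 + l)*(1/(2*S)) = (5 + l)/(2*S))
1/D(-59 - 1*(-139), 214) = 1/((5 + 214)/(2*(-59 - 1*(-139)))) = 1/((½)*219/(-59 + 139)) = 1/((½)*219/80) = 1/((½)*(1/80)*219) = 1/(219/160) = 160/219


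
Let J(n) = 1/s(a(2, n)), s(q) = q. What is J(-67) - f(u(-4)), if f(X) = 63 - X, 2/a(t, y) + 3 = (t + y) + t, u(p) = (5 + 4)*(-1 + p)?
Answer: -141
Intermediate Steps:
u(p) = -9 + 9*p (u(p) = 9*(-1 + p) = -9 + 9*p)
a(t, y) = 2/(-3 + y + 2*t) (a(t, y) = 2/(-3 + ((t + y) + t)) = 2/(-3 + (y + 2*t)) = 2/(-3 + y + 2*t))
J(n) = ½ + n/2 (J(n) = 1/(2/(-3 + n + 2*2)) = 1/(2/(-3 + n + 4)) = 1/(2/(1 + n)) = ½ + n/2)
J(-67) - f(u(-4)) = (½ + (½)*(-67)) - (63 - (-9 + 9*(-4))) = (½ - 67/2) - (63 - (-9 - 36)) = -33 - (63 - 1*(-45)) = -33 - (63 + 45) = -33 - 1*108 = -33 - 108 = -141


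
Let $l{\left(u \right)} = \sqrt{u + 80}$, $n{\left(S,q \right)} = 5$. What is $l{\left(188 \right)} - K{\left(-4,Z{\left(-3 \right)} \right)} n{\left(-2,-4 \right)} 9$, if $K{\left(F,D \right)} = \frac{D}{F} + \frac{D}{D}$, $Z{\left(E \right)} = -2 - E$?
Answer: $- \frac{135}{4} + 2 \sqrt{67} \approx -17.379$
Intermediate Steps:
$K{\left(F,D \right)} = 1 + \frac{D}{F}$ ($K{\left(F,D \right)} = \frac{D}{F} + 1 = 1 + \frac{D}{F}$)
$l{\left(u \right)} = \sqrt{80 + u}$
$l{\left(188 \right)} - K{\left(-4,Z{\left(-3 \right)} \right)} n{\left(-2,-4 \right)} 9 = \sqrt{80 + 188} - \frac{\left(-2 - -3\right) - 4}{-4} \cdot 5 \cdot 9 = \sqrt{268} - - \frac{\left(-2 + 3\right) - 4}{4} \cdot 5 \cdot 9 = 2 \sqrt{67} - - \frac{1 - 4}{4} \cdot 5 \cdot 9 = 2 \sqrt{67} - \left(- \frac{1}{4}\right) \left(-3\right) 5 \cdot 9 = 2 \sqrt{67} - \frac{3}{4} \cdot 5 \cdot 9 = 2 \sqrt{67} - \frac{15}{4} \cdot 9 = 2 \sqrt{67} - \frac{135}{4} = - \frac{135}{4} + 2 \sqrt{67}$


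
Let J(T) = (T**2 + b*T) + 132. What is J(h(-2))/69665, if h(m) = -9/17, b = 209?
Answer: 6252/20133185 ≈ 0.00031053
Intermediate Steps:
h(m) = -9/17 (h(m) = -9*1/17 = -9/17)
J(T) = 132 + T**2 + 209*T (J(T) = (T**2 + 209*T) + 132 = 132 + T**2 + 209*T)
J(h(-2))/69665 = (132 + (-9/17)**2 + 209*(-9/17))/69665 = (132 + 81/289 - 1881/17)*(1/69665) = (6252/289)*(1/69665) = 6252/20133185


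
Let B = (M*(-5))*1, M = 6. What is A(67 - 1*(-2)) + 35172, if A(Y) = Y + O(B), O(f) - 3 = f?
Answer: 35214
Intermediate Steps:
B = -30 (B = (6*(-5))*1 = -30*1 = -30)
O(f) = 3 + f
A(Y) = -27 + Y (A(Y) = Y + (3 - 30) = Y - 27 = -27 + Y)
A(67 - 1*(-2)) + 35172 = (-27 + (67 - 1*(-2))) + 35172 = (-27 + (67 + 2)) + 35172 = (-27 + 69) + 35172 = 42 + 35172 = 35214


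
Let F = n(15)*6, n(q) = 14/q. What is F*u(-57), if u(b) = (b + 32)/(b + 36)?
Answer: 20/3 ≈ 6.6667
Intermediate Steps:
u(b) = (32 + b)/(36 + b)
F = 28/5 (F = (14/15)*6 = 28/5 ≈ 5.6000)
F*u(-57) = 28*((32 - 57)/(36 - 57))/5 = 28*(-25/(-21))/5 = 28*(-1/21*(-25))/5 = (28/5)*(25/21) = 20/3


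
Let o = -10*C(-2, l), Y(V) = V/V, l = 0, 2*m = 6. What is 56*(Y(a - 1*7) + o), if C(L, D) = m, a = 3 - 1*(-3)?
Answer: -1624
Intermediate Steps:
a = 6 (a = 3 + 3 = 6)
m = 3 (m = (½)*6 = 3)
C(L, D) = 3
Y(V) = 1
o = -30 (o = -10*3 = -30)
56*(Y(a - 1*7) + o) = 56*(1 - 30) = 56*(-29) = -1624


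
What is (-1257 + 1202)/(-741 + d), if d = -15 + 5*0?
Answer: 55/756 ≈ 0.072751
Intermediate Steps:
d = -15 (d = -15 + 0 = -15)
(-1257 + 1202)/(-741 + d) = (-1257 + 1202)/(-741 - 15) = -55/(-756) = -1/756*(-55) = 55/756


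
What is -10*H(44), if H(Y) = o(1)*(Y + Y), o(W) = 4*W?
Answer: -3520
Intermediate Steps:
H(Y) = 8*Y (H(Y) = (4*1)*(Y + Y) = 4*(2*Y) = 8*Y)
-10*H(44) = -80*44 = -10*352 = -3520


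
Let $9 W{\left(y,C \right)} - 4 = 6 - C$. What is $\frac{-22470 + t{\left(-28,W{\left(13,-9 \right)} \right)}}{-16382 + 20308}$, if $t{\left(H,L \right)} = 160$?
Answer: $- \frac{11155}{1963} \approx -5.6826$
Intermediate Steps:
$W{\left(y,C \right)} = \frac{10}{9} - \frac{C}{9}$ ($W{\left(y,C \right)} = \frac{4}{9} + \frac{6 - C}{9} = \frac{4}{9} - \left(- \frac{2}{3} + \frac{C}{9}\right) = \frac{10}{9} - \frac{C}{9}$)
$\frac{-22470 + t{\left(-28,W{\left(13,-9 \right)} \right)}}{-16382 + 20308} = \frac{-22470 + 160}{-16382 + 20308} = - \frac{22310}{3926} = \left(-22310\right) \frac{1}{3926} = - \frac{11155}{1963}$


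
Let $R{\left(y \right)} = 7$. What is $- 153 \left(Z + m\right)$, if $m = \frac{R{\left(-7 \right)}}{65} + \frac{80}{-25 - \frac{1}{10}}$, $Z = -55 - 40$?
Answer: $\frac{244825704}{16315} \approx 15006.0$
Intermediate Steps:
$Z = -95$ ($Z = -55 - 40 = -95$)
$m = - \frac{50243}{16315}$ ($m = \frac{7}{65} + \frac{80}{-25 - \frac{1}{10}} = \frac{7}{65} + \frac{80}{- \frac{251}{10}} = \frac{7}{65} + 80 \left(- \frac{10}{251}\right) = \frac{7}{65} - \frac{800}{251} = - \frac{50243}{16315} \approx -3.0796$)
$- 153 \left(Z + m\right) = - 153 \left(-95 - \frac{50243}{16315}\right) = \left(-153\right) \left(- \frac{1600168}{16315}\right) = \frac{244825704}{16315}$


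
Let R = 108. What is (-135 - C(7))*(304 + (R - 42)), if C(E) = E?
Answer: -52540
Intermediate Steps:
(-135 - C(7))*(304 + (R - 42)) = (-135 - 1*7)*(304 + (108 - 42)) = (-135 - 7)*(304 + 66) = -142*370 = -52540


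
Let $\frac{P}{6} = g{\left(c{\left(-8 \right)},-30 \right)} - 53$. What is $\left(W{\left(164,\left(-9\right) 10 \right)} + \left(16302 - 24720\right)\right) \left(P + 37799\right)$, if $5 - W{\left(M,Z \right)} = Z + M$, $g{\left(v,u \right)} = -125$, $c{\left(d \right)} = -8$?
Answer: $-311735997$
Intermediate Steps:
$W{\left(M,Z \right)} = 5 - M - Z$ ($W{\left(M,Z \right)} = 5 - \left(Z + M\right) = 5 - \left(M + Z\right) = 5 - M - Z$)
$P = -1068$ ($P = 6 \left(-125 - 53\right) = 6 \left(-178\right) = -1068$)
$\left(W{\left(164,\left(-9\right) 10 \right)} + \left(16302 - 24720\right)\right) \left(P + 37799\right) = \left(\left(5 - 164 - \left(-9\right) 10\right) + \left(16302 - 24720\right)\right) \left(-1068 + 37799\right) = \left(\left(5 - 164 - -90\right) + \left(16302 - 24720\right)\right) 36731 = \left(\left(5 - 164 + 90\right) - 8418\right) 36731 = \left(-69 - 8418\right) 36731 = \left(-8487\right) 36731 = -311735997$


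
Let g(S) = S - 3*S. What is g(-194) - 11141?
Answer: -10753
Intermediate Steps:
g(S) = -2*S
g(-194) - 11141 = -2*(-194) - 11141 = 388 - 11141 = -10753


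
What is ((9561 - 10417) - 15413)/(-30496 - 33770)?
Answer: 5423/21422 ≈ 0.25315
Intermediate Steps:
((9561 - 10417) - 15413)/(-30496 - 33770) = (-856 - 15413)/(-64266) = -16269*(-1/64266) = 5423/21422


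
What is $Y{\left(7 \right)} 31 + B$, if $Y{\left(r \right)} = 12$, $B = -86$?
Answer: $286$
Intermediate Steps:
$Y{\left(7 \right)} 31 + B = 12 \cdot 31 - 86 = 372 - 86 = 286$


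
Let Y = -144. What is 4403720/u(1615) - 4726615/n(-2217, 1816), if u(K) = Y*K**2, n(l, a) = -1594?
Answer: 11095223995477/3741759585 ≈ 2965.2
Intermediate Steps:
u(K) = -144*K**2
4403720/u(1615) - 4726615/n(-2217, 1816) = 4403720/((-144*1615**2)) - 4726615/(-1594) = 4403720/((-144*2608225)) - 4726615*(-1/1594) = 4403720/(-375584400) + 4726615/1594 = 4403720*(-1/375584400) + 4726615/1594 = -110093/9389610 + 4726615/1594 = 11095223995477/3741759585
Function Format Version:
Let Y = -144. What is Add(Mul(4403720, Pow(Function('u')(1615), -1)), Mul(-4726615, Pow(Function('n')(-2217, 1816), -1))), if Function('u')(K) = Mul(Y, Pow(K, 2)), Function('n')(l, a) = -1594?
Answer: Rational(11095223995477, 3741759585) ≈ 2965.2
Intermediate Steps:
Function('u')(K) = Mul(-144, Pow(K, 2))
Add(Mul(4403720, Pow(Function('u')(1615), -1)), Mul(-4726615, Pow(Function('n')(-2217, 1816), -1))) = Add(Mul(4403720, Pow(Mul(-144, Pow(1615, 2)), -1)), Mul(-4726615, Pow(-1594, -1))) = Add(Mul(4403720, Pow(Mul(-144, 2608225), -1)), Mul(-4726615, Rational(-1, 1594))) = Add(Mul(4403720, Pow(-375584400, -1)), Rational(4726615, 1594)) = Add(Mul(4403720, Rational(-1, 375584400)), Rational(4726615, 1594)) = Add(Rational(-110093, 9389610), Rational(4726615, 1594)) = Rational(11095223995477, 3741759585)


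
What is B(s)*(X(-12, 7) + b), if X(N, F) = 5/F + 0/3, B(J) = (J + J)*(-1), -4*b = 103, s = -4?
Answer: -1402/7 ≈ -200.29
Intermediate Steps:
b = -103/4 (b = -¼*103 = -103/4 ≈ -25.750)
B(J) = -2*J (B(J) = (2*J)*(-1) = -2*J)
X(N, F) = 5/F (X(N, F) = 5/F + 0*(⅓) = 5/F + 0 = 5/F)
B(s)*(X(-12, 7) + b) = (-2*(-4))*(5/7 - 103/4) = 8*(5*(⅐) - 103/4) = 8*(5/7 - 103/4) = 8*(-701/28) = -1402/7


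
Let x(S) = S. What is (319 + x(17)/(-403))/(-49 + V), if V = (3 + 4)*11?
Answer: 32135/2821 ≈ 11.391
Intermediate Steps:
V = 77 (V = 7*11 = 77)
(319 + x(17)/(-403))/(-49 + V) = (319 + 17/(-403))/(-49 + 77) = (319 + 17*(-1/403))/28 = (319 - 17/403)*(1/28) = (128540/403)*(1/28) = 32135/2821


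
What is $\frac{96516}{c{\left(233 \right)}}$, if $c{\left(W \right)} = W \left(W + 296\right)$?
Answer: $\frac{96516}{123257} \approx 0.78305$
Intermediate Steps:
$c{\left(W \right)} = W \left(296 + W\right)$
$\frac{96516}{c{\left(233 \right)}} = \frac{96516}{233 \left(296 + 233\right)} = \frac{96516}{233 \cdot 529} = \frac{96516}{123257}$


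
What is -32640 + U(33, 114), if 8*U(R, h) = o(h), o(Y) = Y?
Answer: -130503/4 ≈ -32626.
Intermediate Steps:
U(R, h) = h/8
-32640 + U(33, 114) = -32640 + (1/8)*114 = -32640 + 57/4 = -130503/4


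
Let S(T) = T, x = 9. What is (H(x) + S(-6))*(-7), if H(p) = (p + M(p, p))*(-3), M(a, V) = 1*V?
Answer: 420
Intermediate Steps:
M(a, V) = V
H(p) = -6*p (H(p) = (p + p)*(-3) = (2*p)*(-3) = -6*p)
(H(x) + S(-6))*(-7) = (-6*9 - 6)*(-7) = (-54 - 6)*(-7) = -60*(-7) = 420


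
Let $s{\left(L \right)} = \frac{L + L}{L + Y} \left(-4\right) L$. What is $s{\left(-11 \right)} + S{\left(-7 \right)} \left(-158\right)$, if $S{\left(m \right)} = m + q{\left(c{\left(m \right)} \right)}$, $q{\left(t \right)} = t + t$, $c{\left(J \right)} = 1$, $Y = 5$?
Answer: $\frac{2854}{3} \approx 951.33$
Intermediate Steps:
$q{\left(t \right)} = 2 t$
$s{\left(L \right)} = - \frac{8 L^{2}}{5 + L}$ ($s{\left(L \right)} = \frac{L + L}{L + 5} \left(-4\right) L = \frac{2 L}{5 + L} \left(-4\right) L = - \frac{8 L}{5 + L} L = - \frac{8 L^{2}}{5 + L}$)
$S{\left(m \right)} = 2 + m$ ($S{\left(m \right)} = m + 2 \cdot 1 = m + 2 = 2 + m$)
$s{\left(-11 \right)} + S{\left(-7 \right)} \left(-158\right) = - \frac{8 \left(-11\right)^{2}}{5 - 11} + \left(2 - 7\right) \left(-158\right) = \left(-8\right) 121 \frac{1}{-6} - -790 = \left(-8\right) 121 \left(- \frac{1}{6}\right) + 790 = \frac{484}{3} + 790 = \frac{2854}{3}$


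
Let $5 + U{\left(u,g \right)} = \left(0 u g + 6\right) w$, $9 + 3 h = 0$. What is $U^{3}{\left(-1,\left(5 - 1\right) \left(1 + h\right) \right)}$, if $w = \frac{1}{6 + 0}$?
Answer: $-64$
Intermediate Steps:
$h = -3$ ($h = -3 + \frac{1}{3} \cdot 0 = -3 + 0 = -3$)
$w = \frac{1}{6} \approx 0.16667$
$U{\left(u,g \right)} = -4$ ($U{\left(u,g \right)} = -5 + \left(0 u g + 6\right) \frac{1}{6} = -5 + \left(0 g + 6\right) \frac{1}{6} = -5 + \left(0 + 6\right) \frac{1}{6} = -5 + 6 \cdot \frac{1}{6} = -5 + 1 = -4$)
$U^{3}{\left(-1,\left(5 - 1\right) \left(1 + h\right) \right)} = \left(-4\right)^{3} = -64$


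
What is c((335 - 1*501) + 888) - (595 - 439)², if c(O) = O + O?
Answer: -22892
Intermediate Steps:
c(O) = 2*O
c((335 - 1*501) + 888) - (595 - 439)² = 2*((335 - 1*501) + 888) - (595 - 439)² = 2*((335 - 501) + 888) - 1*156² = 2*(-166 + 888) - 1*24336 = 2*722 - 24336 = 1444 - 24336 = -22892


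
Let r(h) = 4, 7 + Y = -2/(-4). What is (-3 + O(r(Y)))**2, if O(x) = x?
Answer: 1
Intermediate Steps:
Y = -13/2 (Y = -7 - 2/(-4) = -7 - 2*(-1/4) = -7 + 1/2 = -13/2 ≈ -6.5000)
(-3 + O(r(Y)))**2 = (-3 + 4)**2 = 1**2 = 1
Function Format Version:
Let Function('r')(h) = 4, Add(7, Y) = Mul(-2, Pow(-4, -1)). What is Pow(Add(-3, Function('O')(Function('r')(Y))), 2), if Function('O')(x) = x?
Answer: 1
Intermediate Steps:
Y = Rational(-13, 2) (Y = Add(-7, Mul(-2, Pow(-4, -1))) = Add(-7, Mul(-2, Rational(-1, 4))) = Add(-7, Rational(1, 2)) = Rational(-13, 2) ≈ -6.5000)
Pow(Add(-3, Function('O')(Function('r')(Y))), 2) = Pow(Add(-3, 4), 2) = Pow(1, 2) = 1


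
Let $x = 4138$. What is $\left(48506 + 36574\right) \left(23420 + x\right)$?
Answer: $2344634640$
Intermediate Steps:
$\left(48506 + 36574\right) \left(23420 + x\right) = \left(48506 + 36574\right) \left(23420 + 4138\right) = 85080 \cdot 27558 = 2344634640$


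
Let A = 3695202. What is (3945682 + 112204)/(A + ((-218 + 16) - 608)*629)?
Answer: 2028943/1592856 ≈ 1.2738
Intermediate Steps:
(3945682 + 112204)/(A + ((-218 + 16) - 608)*629) = (3945682 + 112204)/(3695202 + ((-218 + 16) - 608)*629) = 4057886/(3695202 + (-202 - 608)*629) = 4057886/(3695202 - 810*629) = 4057886/(3695202 - 509490) = 4057886/3185712 = 4057886*(1/3185712) = 2028943/1592856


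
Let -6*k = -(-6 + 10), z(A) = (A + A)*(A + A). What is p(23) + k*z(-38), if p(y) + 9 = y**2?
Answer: 13112/3 ≈ 4370.7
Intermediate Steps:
p(y) = -9 + y**2
z(A) = 4*A**2 (z(A) = (2*A)*(2*A) = 4*A**2)
k = 2/3 (k = -(-1)*(-6 + 10)/6 = -(-1)*4/6 = -1/6*(-4) = 2/3 ≈ 0.66667)
p(23) + k*z(-38) = (-9 + 23**2) + 2*(4*(-38)**2)/3 = (-9 + 529) + 2*(4*1444)/3 = 520 + (2/3)*5776 = 520 + 11552/3 = 13112/3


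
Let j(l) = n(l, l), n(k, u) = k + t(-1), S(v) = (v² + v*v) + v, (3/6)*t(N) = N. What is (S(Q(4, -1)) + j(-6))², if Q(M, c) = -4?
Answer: 400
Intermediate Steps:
t(N) = 2*N
S(v) = v + 2*v² (S(v) = (v² + v²) + v = 2*v² + v = v + 2*v²)
n(k, u) = -2 + k (n(k, u) = k + 2*(-1) = k - 2 = -2 + k)
j(l) = -2 + l
(S(Q(4, -1)) + j(-6))² = (-4*(1 + 2*(-4)) + (-2 - 6))² = (-4*(1 - 8) - 8)² = (-4*(-7) - 8)² = (28 - 8)² = 20² = 400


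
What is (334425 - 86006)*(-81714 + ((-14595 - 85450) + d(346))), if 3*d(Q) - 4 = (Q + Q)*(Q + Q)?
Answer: -16497257371/3 ≈ -5.4991e+9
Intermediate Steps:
d(Q) = 4/3 + 4*Q²/3 (d(Q) = 4/3 + ((Q + Q)*(Q + Q))/3 = 4/3 + ((2*Q)*(2*Q))/3 = 4/3 + (4*Q²)/3 = 4/3 + 4*Q²/3)
(334425 - 86006)*(-81714 + ((-14595 - 85450) + d(346))) = (334425 - 86006)*(-81714 + ((-14595 - 85450) + (4/3 + (4/3)*346²))) = 248419*(-81714 + (-100045 + (4/3 + (4/3)*119716))) = 248419*(-81714 + (-100045 + (4/3 + 478864/3))) = 248419*(-81714 + (-100045 + 478868/3)) = 248419*(-81714 + 178733/3) = 248419*(-66409/3) = -16497257371/3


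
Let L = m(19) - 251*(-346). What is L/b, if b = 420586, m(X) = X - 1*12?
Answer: 86853/420586 ≈ 0.20650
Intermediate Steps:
m(X) = -12 + X (m(X) = X - 12 = -12 + X)
L = 86853 (L = (-12 + 19) - 251*(-346) = 7 + 86846 = 86853)
L/b = 86853/420586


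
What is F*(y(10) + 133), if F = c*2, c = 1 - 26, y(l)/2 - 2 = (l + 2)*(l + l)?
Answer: -30850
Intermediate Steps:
y(l) = 4 + 4*l*(2 + l) (y(l) = 4 + 2*((l + 2)*(l + l)) = 4 + 2*((2 + l)*(2*l)) = 4 + 2*(2*l*(2 + l)) = 4 + 4*l*(2 + l))
c = -25
F = -50 (F = -25*2 = -50)
F*(y(10) + 133) = -50*((4 + 4*10**2 + 8*10) + 133) = -50*((4 + 4*100 + 80) + 133) = -50*((4 + 400 + 80) + 133) = -50*(484 + 133) = -50*617 = -30850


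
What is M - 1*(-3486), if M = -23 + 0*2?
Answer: 3463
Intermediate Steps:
M = -23 (M = -23 + 0 = -23)
M - 1*(-3486) = -23 - 1*(-3486) = -23 + 3486 = 3463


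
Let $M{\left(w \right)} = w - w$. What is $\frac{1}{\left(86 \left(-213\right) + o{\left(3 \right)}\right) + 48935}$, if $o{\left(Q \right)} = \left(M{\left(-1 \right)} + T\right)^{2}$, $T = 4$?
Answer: $\frac{1}{30633} \approx 3.2645 \cdot 10^{-5}$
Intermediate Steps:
$M{\left(w \right)} = 0$
$o{\left(Q \right)} = 16$ ($o{\left(Q \right)} = \left(0 + 4\right)^{2} = 4^{2} = 16$)
$\frac{1}{\left(86 \left(-213\right) + o{\left(3 \right)}\right) + 48935} = \frac{1}{\left(86 \left(-213\right) + 16\right) + 48935} = \frac{1}{\left(-18318 + 16\right) + 48935} = \frac{1}{-18302 + 48935} = \frac{1}{30633}$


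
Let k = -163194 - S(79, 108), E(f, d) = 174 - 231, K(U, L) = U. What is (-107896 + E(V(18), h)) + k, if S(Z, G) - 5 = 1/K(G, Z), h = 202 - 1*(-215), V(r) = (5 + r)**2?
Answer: -29284417/108 ≈ -2.7115e+5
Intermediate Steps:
h = 417 (h = 202 + 215 = 417)
E(f, d) = -57
S(Z, G) = 5 + 1/G
k = -17625493/108 (k = -163194 - (5 + 1/108) = -163194 - 1*541/108 = -163194 - 541/108 = -17625493/108 ≈ -1.6320e+5)
(-107896 + E(V(18), h)) + k = (-107896 - 57) - 17625493/108 = -107953 - 17625493/108 = -29284417/108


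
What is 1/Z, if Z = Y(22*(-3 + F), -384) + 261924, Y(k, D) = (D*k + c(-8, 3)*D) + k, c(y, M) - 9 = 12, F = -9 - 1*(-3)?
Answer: 1/329694 ≈ 3.0331e-6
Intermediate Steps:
F = -6 (F = -9 + 3 = -6)
c(y, M) = 21 (c(y, M) = 9 + 12 = 21)
Y(k, D) = k + 21*D + D*k (Y(k, D) = (D*k + 21*D) + k = (21*D + D*k) + k = k + 21*D + D*k)
Z = 329694 (Z = (22*(-3 - 6) + 21*(-384) - 8448*(-3 - 6)) + 261924 = (22*(-9) - 8064 - 8448*(-9)) + 261924 = (-198 - 8064 - 384*(-198)) + 261924 = (-198 - 8064 + 76032) + 261924 = 67770 + 261924 = 329694)
1/Z = 1/329694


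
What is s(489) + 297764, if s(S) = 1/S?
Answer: 145606597/489 ≈ 2.9776e+5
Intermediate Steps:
s(489) + 297764 = 1/489 + 297764 = 145606597/489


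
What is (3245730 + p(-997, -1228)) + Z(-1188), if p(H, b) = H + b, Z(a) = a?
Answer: 3242317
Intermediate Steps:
(3245730 + p(-997, -1228)) + Z(-1188) = (3245730 + (-997 - 1228)) - 1188 = (3245730 - 2225) - 1188 = 3243505 - 1188 = 3242317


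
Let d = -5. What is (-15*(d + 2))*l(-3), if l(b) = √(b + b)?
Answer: 45*I*√6 ≈ 110.23*I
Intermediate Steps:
l(b) = √2*√b (l(b) = √(2*b) = √2*√b)
(-15*(d + 2))*l(-3) = (-15*(-5 + 2))*(√2*√(-3)) = (-15*(-3))*(√2*(I*√3)) = 45*(I*√6) = 45*I*√6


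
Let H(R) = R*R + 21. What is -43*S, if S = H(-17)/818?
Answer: -6665/409 ≈ -16.296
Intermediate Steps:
H(R) = 21 + R² (H(R) = R² + 21 = 21 + R²)
S = 155/409 (S = (21 + (-17)²)/818 = (21 + 289)*(1/818) = 310*(1/818) = 155/409 ≈ 0.37897)
-43*S = -43*155/409 = -6665/409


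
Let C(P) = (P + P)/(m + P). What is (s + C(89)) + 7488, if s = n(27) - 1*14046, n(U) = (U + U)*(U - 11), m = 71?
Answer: -455431/80 ≈ -5692.9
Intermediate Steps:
n(U) = 2*U*(-11 + U) (n(U) = (2*U)*(-11 + U) = 2*U*(-11 + U))
C(P) = 2*P/(71 + P) (C(P) = (P + P)/(71 + P) = (2*P)/(71 + P) = 2*P/(71 + P))
s = -13182 (s = 2*27*(-11 + 27) - 1*14046 = 2*27*16 - 14046 = 864 - 14046 = -13182)
(s + C(89)) + 7488 = (-13182 + 2*89/(71 + 89)) + 7488 = (-13182 + 2*89/160) + 7488 = (-13182 + 2*89*(1/160)) + 7488 = (-13182 + 89/80) + 7488 = -1054471/80 + 7488 = -455431/80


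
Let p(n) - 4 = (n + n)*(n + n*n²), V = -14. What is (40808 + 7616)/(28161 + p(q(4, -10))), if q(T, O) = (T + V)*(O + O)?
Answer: 48424/3200108165 ≈ 1.5132e-5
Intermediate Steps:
q(T, O) = 2*O*(-14 + T) (q(T, O) = (T - 14)*(O + O) = (-14 + T)*(2*O) = 2*O*(-14 + T))
p(n) = 4 + 2*n*(n + n³) (p(n) = 4 + (n + n)*(n + n*n²) = 4 + (2*n)*(n + n³) = 4 + 2*n*(n + n³))
(40808 + 7616)/(28161 + p(q(4, -10))) = (40808 + 7616)/(28161 + (4 + 2*(2*(-10)*(-14 + 4))² + 2*(2*(-10)*(-14 + 4))⁴)) = 48424/(28161 + (4 + 2*(2*(-10)*(-10))² + 2*(2*(-10)*(-10))⁴)) = 48424/(28161 + (4 + 2*200² + 2*200⁴)) = 48424/(28161 + (4 + 2*40000 + 2*1600000000)) = 48424/(28161 + (4 + 80000 + 3200000000)) = 48424/(28161 + 3200080004) = 48424/3200108165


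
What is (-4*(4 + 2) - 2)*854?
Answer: -22204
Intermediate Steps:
(-4*(4 + 2) - 2)*854 = (-4*6 - 2)*854 = (-24 - 2)*854 = -26*854 = -22204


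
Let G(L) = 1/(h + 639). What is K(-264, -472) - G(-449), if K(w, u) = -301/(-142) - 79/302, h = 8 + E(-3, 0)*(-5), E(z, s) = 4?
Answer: 12479746/6722067 ≈ 1.8565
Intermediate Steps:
h = -12 (h = 8 + 4*(-5) = 8 - 20 = -12)
K(w, u) = 19921/10721 (K(w, u) = -301*(-1/142) - 79*1/302 = 301/142 - 79/302 = 19921/10721)
G(L) = 1/627 (G(L) = 1/(-12 + 639) = 1/627)
K(-264, -472) - G(-449) = 19921/10721 - 1*1/627 = 19921/10721 - 1/627 = 12479746/6722067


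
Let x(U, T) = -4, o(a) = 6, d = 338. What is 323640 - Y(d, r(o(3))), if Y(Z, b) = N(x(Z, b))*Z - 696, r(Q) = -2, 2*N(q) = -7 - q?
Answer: 324843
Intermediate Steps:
N(q) = -7/2 - q/2 (N(q) = (-7 - q)/2 = -7/2 - q/2)
Y(Z, b) = -696 - 3*Z/2 (Y(Z, b) = (-7/2 - ½*(-4))*Z - 696 = (-7/2 + 2)*Z - 696 = -3*Z/2 - 696 = -696 - 3*Z/2)
323640 - Y(d, r(o(3))) = 323640 - (-696 - 3/2*338) = 323640 - (-696 - 507) = 323640 - 1*(-1203) = 323640 + 1203 = 324843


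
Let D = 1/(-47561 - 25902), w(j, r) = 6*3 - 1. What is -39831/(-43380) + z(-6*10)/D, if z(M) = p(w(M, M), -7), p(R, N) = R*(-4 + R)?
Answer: -234762757303/14460 ≈ -1.6235e+7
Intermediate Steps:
w(j, r) = 17 (w(j, r) = 18 - 1 = 17)
z(M) = 221 (z(M) = 17*(-4 + 17) = 17*13 = 221)
D = -1/73463 (D = 1/(-73463) = -1/73463 ≈ -1.3612e-5)
-39831/(-43380) + z(-6*10)/D = -39831/(-43380) + 221/(-1/73463) = -39831*(-1/43380) + 221*(-73463) = 13277/14460 - 16235323 = -234762757303/14460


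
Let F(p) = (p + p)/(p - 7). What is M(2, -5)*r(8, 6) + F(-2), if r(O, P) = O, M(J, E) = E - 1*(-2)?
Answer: -212/9 ≈ -23.556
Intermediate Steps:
M(J, E) = 2 + E (M(J, E) = E + 2 = 2 + E)
F(p) = 2*p/(-7 + p) (F(p) = (2*p)/(-7 + p) = 2*p/(-7 + p))
M(2, -5)*r(8, 6) + F(-2) = (2 - 5)*8 + 2*(-2)/(-7 - 2) = -3*8 + 2*(-2)/(-9) = -24 + 2*(-2)*(-⅑) = -24 + 4/9 = -212/9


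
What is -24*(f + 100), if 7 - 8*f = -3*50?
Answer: -2871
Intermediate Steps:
f = 157/8 (f = 7/8 - (-3)*50/8 = 7/8 - ⅛*(-150) = 7/8 + 75/4 = 157/8 ≈ 19.625)
-24*(f + 100) = -24*(157/8 + 100) = -24*957/8 = -2871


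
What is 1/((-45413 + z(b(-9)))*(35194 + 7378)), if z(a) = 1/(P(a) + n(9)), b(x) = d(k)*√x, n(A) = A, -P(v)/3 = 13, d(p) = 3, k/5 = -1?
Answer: -15/28999854826 ≈ -5.1724e-10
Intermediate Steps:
k = -5 (k = 5*(-1) = -5)
P(v) = -39 (P(v) = -3*13 = -39)
b(x) = 3*√x
z(a) = -1/30 (z(a) = 1/(-39 + 9) = 1/(-30) = -1/30)
1/((-45413 + z(b(-9)))*(35194 + 7378)) = 1/((-45413 - 1/30)*(35194 + 7378)) = 1/(-1362391/30*42572) = 1/(-28999854826/15) = -15/28999854826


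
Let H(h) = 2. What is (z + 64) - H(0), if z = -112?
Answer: -50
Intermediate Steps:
(z + 64) - H(0) = (-112 + 64) - 1*2 = -48 - 2 = -50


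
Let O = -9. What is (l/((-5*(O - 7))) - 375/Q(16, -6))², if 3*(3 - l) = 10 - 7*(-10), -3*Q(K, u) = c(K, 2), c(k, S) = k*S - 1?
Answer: 71716304401/55353600 ≈ 1295.6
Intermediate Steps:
c(k, S) = -1 + S*k (c(k, S) = S*k - 1 = -1 + S*k)
Q(K, u) = ⅓ - 2*K/3 (Q(K, u) = -(-1 + 2*K)/3 = ⅓ - 2*K/3)
l = -71/3 (l = 3 - (10 - 7*(-10))/3 = 3 - (10 + 70)/3 = 3 - ⅓*80 = 3 - 80/3 = -71/3 ≈ -23.667)
(l/((-5*(O - 7))) - 375/Q(16, -6))² = (-71*(-1/(5*(-9 - 7)))/3 - 375/(⅓ - ⅔*16))² = (-71/(3*((-5*(-16)))) - 375/(⅓ - 32/3))² = (-71/3/80 - 375/(-31/3))² = (-71/3*1/80 - 375*(-3/31))² = (-71/240 + 1125/31)² = (267799/7440)² = 71716304401/55353600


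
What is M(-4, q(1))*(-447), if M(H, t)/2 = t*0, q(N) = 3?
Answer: 0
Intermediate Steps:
M(H, t) = 0 (M(H, t) = 2*(t*0) = 2*0 = 0)
M(-4, q(1))*(-447) = 0*(-447) = 0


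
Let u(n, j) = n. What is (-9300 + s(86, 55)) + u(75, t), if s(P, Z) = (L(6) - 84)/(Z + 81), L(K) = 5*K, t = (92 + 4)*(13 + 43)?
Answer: -627327/68 ≈ -9225.4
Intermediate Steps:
t = 5376 (t = 96*56 = 5376)
s(P, Z) = -54/(81 + Z) (s(P, Z) = (5*6 - 84)/(Z + 81) = (30 - 84)/(81 + Z) = -54/(81 + Z))
(-9300 + s(86, 55)) + u(75, t) = (-9300 - 54/(81 + 55)) + 75 = (-9300 - 54/136) + 75 = (-9300 - 54*1/136) + 75 = (-9300 - 27/68) + 75 = -632427/68 + 75 = -627327/68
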